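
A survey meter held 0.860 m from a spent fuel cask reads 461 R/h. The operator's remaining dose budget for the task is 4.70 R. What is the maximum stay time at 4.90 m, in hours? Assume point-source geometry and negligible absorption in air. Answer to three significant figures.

By the inverse-square law, rate at 4.90 m:
461 × (0.860/4.90)² = 461 × 0.03080 = 14.20 R/h.
Stay time = 4.70 R ÷ 14.20 R/h = 0.3310 h.

0.331 h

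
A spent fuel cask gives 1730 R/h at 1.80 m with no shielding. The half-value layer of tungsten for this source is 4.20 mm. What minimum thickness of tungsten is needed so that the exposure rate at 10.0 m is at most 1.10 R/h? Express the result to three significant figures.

23.8 mm

At 10.0 m, distance alone gives (1.80/10.0)² = 0.03240, so 1730 × 0.03240 = 56.05 R/h.
Further attenuation needed: 56.05/1.10 = 50.95.
n = log₂(50.95) = 5.671 half-value layers.
Thickness = 5.671 × 4.20 mm = 23.82 mm.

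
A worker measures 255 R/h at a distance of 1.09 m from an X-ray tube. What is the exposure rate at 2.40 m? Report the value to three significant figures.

52.6 R/h

Applying the 1/r² law, the rate at 2.40 m is
(1.09/2.40)² = 0.2063, so 255 × 0.2063 = 52.61 R/h.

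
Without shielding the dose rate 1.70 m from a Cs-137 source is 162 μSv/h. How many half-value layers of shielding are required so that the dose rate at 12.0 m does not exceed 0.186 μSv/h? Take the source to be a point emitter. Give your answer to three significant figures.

4.13 half-value layers

At 12.0 m, distance alone gives 162 × (1.70/12.0)² = 162 × 0.02007 = 3.251 μSv/h.
Further attenuation needed: 3.251/0.186 = 17.48.
n = log₂(17.48) = 4.128 half-value layers.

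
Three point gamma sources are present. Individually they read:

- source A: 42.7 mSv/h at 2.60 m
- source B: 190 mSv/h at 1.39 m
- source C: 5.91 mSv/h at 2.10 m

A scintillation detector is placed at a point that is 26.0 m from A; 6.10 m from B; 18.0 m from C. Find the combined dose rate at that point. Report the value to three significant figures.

By superposition, sum each source's inverse-square contribution:
A: 42.7 × (2.60/26.0)² = 0.4270 mSv/h
B: 190 × (1.39/6.10)² = 9.866 mSv/h
C: 5.91 × (2.10/18.0)² = 0.08044 mSv/h
Total = 0.4270 + 9.866 + 0.08044 = 10.37 mSv/h.

10.4 mSv/h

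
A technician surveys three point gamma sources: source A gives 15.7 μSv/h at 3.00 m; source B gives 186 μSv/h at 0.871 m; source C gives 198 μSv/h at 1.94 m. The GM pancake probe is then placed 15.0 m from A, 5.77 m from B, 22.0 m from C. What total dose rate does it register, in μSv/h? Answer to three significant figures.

By superposition, sum each source's inverse-square contribution:
A: 15.7 × (3.00/15.0)² = 0.6280 μSv/h
B: 186 × (0.871/5.77)² = 4.238 μSv/h
C: 198 × (1.94/22.0)² = 1.540 μSv/h
Total = 0.6280 + 4.238 + 1.540 = 6.406 μSv/h.

6.41 μSv/h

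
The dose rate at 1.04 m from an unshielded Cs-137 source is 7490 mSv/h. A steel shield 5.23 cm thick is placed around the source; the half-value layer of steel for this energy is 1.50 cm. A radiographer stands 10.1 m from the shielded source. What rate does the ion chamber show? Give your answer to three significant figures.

Distance alone: 7490 × (1.04/10.1)² = 7490 × 0.01060 = 79.39 mSv/h.
Shield: 5.23/1.50 = 3.487 half-value layers → attenuation 2^(−3.487) = 0.08919.
Combined: 79.39 × 0.08919 = 7.081 mSv/h.

7.08 mSv/h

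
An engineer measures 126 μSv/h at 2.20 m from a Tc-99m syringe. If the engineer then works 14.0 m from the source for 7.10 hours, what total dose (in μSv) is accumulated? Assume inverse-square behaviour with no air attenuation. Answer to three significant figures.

Applying the 1/r² law, rate at 14.0 m:
(2.20/14.0)² = 0.02469, so 126 × 0.02469 = 3.111 μSv/h.
Dose = rate × time = 3.111 μSv/h × 7.100 h = 22.09 μSv.

22.1 μSv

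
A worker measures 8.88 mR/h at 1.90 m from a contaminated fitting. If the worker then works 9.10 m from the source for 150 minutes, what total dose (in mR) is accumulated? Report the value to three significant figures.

0.968 mR

Since intensity falls as 1/r², rate at 9.10 m:
8.88 × (1.90/9.10)² = 8.88 × 0.04359 = 0.3871 mR/h.
Dose = rate × time = 0.3871 mR/h × 2.500 h = 0.9677 mR.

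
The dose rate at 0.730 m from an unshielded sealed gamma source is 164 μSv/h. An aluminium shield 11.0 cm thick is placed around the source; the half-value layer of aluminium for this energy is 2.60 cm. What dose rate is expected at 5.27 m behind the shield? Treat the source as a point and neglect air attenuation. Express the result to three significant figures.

0.168 μSv/h

Distance alone: 164 × (0.730/5.27)² = 164 × 0.01919 = 3.147 μSv/h.
Shield: 11.0/2.60 = 4.231 half-value layers → attenuation 2^(−4.231) = 0.05325.
Combined: 3.147 × 0.05325 = 0.1676 μSv/h.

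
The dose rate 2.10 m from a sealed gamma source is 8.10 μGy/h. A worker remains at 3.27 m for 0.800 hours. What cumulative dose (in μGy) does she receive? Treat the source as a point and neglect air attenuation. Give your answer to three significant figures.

By the inverse-square law, rate at 3.27 m:
(2.10/3.27)² = 0.4124, so 8.10 × 0.4124 = 3.340 μGy/h.
Dose = rate × time = 3.340 μGy/h × 0.8000 h = 2.672 μGy.

2.67 μGy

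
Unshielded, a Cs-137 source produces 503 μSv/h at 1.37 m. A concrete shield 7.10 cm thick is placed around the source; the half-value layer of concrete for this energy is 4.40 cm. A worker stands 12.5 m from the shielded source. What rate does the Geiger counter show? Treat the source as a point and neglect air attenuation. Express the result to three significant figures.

1.97 μSv/h

Distance alone: 503 × (1.37/12.5)² = 503 × 0.01201 = 6.041 μSv/h.
Shield: 7.10/4.40 = 1.614 half-value layers → attenuation 2^(−1.614) = 0.3267.
Combined: 6.041 × 0.3267 = 1.974 μSv/h.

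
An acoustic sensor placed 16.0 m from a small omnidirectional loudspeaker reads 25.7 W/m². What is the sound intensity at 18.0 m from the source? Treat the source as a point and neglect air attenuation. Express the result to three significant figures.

20.3 W/m²

Since intensity falls as 1/r², scaling from 16.0 m to 18.0 m:
25.7 × (16.0/18.0)² = 25.7 × 0.7901 = 20.31 W/m².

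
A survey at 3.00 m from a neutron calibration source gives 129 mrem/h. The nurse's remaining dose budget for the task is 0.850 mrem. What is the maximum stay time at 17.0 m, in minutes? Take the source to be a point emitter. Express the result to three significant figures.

Intensity scales as (d₁/d₂)², so rate at 17.0 m:
(3.00/17.0)² = 0.03114, so 129 × 0.03114 = 4.017 mrem/h.
Stay time = 0.850 mrem ÷ 4.017 mrem/h = 0.2116 h = 12.70 min.

12.7 min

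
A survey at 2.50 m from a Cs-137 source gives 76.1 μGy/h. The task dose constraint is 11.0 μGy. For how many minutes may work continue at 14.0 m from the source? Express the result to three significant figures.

272 min

Since intensity falls as 1/r², rate at 14.0 m:
76.1 × (2.50/14.0)² = 76.1 × 0.03189 = 2.427 μGy/h.
Stay time = 11.0 μGy ÷ 2.427 μGy/h = 4.532 h = 271.9 min.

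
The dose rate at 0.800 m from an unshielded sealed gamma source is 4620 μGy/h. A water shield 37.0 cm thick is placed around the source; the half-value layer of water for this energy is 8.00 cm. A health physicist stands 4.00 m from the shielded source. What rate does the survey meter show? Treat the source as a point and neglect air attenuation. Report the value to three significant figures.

7.49 μGy/h

Distance alone: (0.800/4.00)² = 0.04000, so 4620 × 0.04000 = 184.8 μGy/h.
Shield: 37.0/8.00 = 4.625 half-value layers → attenuation 2^(−4.625) = 0.04053.
Combined: 184.8 × 0.04053 = 7.490 μGy/h.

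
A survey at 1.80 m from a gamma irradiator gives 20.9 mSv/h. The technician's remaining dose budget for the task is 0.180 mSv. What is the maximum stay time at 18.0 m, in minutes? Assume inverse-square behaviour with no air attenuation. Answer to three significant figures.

Applying the 1/r² law, rate at 18.0 m:
20.9 × (1.80/18.0)² = 20.9 × 0.01000 = 0.2090 mSv/h.
Stay time = 0.180 mSv ÷ 0.2090 mSv/h = 0.8612 h = 51.67 min.

51.7 min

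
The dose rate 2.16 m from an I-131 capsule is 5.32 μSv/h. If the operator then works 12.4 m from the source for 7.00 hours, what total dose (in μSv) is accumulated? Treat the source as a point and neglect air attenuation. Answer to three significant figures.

Since intensity falls as 1/r², rate at 12.4 m:
5.32 × (2.16/12.4)² = 5.32 × 0.03034 = 0.1614 μSv/h.
Dose = rate × time = 0.1614 μSv/h × 7.000 h = 1.130 μSv.

1.13 μSv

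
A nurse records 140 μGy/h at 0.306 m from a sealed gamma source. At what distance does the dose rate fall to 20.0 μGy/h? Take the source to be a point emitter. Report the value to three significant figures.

0.810 m

Intensity scales as (d₁/d₂)², so d₂ = d₁·√(I₁/I₂).
I₁/I₂ = 140/20.0 = 7.000, so d₂ = 0.306 × √7.000 = 0.8096 m.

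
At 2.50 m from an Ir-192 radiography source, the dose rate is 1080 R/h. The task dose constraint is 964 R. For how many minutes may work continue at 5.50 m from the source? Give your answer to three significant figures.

Intensity scales as (d₁/d₂)², so rate at 5.50 m:
(2.50/5.50)² = 0.2066, so 1080 × 0.2066 = 223.1 R/h.
Stay time = 964 R ÷ 223.1 R/h = 4.321 h = 259.3 min.

259 min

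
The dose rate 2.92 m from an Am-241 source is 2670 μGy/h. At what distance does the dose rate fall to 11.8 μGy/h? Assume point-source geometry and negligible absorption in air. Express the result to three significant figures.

43.9 m

Applying the 1/r² law, d₂ = d₁·√(I₁/I₂).
I₁/I₂ = 2670/11.8 = 226.3, so d₂ = 2.92 × √226.3 = 43.93 m.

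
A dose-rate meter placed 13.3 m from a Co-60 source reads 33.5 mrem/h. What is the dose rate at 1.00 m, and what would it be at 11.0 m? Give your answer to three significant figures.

5930 mrem/h; 49.0 mrem/h

Since intensity falls as 1/r²,
At 1.00 m: 33.5 × (13.3/1.00)² = 33.5 × 176.9 = 5926 mrem/h
At 11.0 m: (1.00/11.0)² = 0.008264, so 5926 × 0.008264 = 48.97 mrem/h.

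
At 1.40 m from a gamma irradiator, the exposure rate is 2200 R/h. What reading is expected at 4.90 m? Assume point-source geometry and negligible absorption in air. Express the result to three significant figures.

Using I₁d₁² = I₂d₂², the rate at 4.90 m is
2200 × (1.40/4.90)² = 2200 × 0.08163 = 179.6 R/h.

180 R/h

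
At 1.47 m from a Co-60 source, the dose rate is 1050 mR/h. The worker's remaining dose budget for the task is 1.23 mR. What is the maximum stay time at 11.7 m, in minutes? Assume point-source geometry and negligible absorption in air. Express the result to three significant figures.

4.45 min

Since intensity falls as 1/r², rate at 11.7 m:
1050 × (1.47/11.7)² = 1050 × 0.01579 = 16.58 mR/h.
Stay time = 1.23 mR ÷ 16.58 mR/h = 0.07419 h = 4.451 min.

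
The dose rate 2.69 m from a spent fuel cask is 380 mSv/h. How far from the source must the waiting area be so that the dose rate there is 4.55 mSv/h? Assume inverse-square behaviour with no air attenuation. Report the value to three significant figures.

Applying the 1/r² law, d₂ = d₁·√(I₁/I₂).
I₁/I₂ = 380/4.55 = 83.52, so d₂ = 2.69 × √83.52 = 24.58 m.

24.6 m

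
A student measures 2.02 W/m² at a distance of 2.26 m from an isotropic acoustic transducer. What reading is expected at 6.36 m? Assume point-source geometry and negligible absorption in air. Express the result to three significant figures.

Intensity scales as (d₁/d₂)², so the rate at 6.36 m is
(2.26/6.36)² = 0.1263, so 2.02 × 0.1263 = 0.2551 W/m².

0.255 W/m²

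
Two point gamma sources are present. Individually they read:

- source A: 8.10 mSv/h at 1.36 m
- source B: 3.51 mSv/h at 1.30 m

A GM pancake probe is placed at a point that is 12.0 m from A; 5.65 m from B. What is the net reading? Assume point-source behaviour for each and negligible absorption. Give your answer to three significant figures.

0.290 mSv/h

By superposition, sum each source's inverse-square contribution:
A: 8.10 × (1.36/12.0)² = 0.1040 mSv/h
B: 3.51 × (1.30/5.65)² = 0.1858 mSv/h
Total = 0.1040 + 0.1858 = 0.2898 mSv/h.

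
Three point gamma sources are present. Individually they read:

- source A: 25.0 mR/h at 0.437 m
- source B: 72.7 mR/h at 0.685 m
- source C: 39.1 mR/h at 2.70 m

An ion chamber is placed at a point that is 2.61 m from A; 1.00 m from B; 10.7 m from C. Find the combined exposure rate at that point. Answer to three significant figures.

By superposition, sum each source's inverse-square contribution:
A: 25.0 × (0.437/2.61)² = 0.7008 mR/h
B: 72.7 × (0.685/1.00)² = 34.11 mR/h
C: 39.1 × (2.70/10.7)² = 2.490 mR/h
Total = 0.7008 + 34.11 + 2.490 = 37.30 mR/h.

37.3 mR/h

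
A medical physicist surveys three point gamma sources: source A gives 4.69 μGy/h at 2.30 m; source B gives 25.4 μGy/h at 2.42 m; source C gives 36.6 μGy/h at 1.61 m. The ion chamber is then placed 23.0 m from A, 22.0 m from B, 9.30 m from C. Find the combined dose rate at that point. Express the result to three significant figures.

1.45 μGy/h

Each source contributes Iᵢ·(dᵢ/rᵢ)²; contributions add.
A: 4.69 × (2.30/23.0)² = 0.04690 μGy/h
B: 25.4 × (2.42/22.0)² = 0.3073 μGy/h
C: 36.6 × (1.61/9.30)² = 1.097 μGy/h
Total = 0.04690 + 0.3073 + 1.097 = 1.451 μGy/h.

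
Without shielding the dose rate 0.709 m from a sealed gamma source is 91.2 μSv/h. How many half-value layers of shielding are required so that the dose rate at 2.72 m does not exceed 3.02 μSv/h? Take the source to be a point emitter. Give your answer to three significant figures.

1.04 half-value layers

At 2.72 m, distance alone gives 91.2 × (0.709/2.72)² = 91.2 × 0.06794 = 6.196 μSv/h.
Further attenuation needed: 6.196/3.02 = 2.052.
n = log₂(2.052) = 1.037 half-value layers.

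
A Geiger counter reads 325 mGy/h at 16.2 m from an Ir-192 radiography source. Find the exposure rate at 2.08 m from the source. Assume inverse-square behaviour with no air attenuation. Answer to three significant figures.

19700 mGy/h

Applying the 1/r² law, the rate at 2.08 m is
325 × (16.2/2.08)² = 325 × 60.66 = 19710 mGy/h.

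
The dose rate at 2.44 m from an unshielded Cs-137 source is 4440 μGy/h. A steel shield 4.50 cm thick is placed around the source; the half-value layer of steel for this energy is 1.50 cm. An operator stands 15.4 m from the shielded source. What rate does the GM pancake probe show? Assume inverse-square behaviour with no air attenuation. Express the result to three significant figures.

Distance alone: (2.44/15.4)² = 0.02510, so 4440 × 0.02510 = 111.4 μGy/h.
Shield: 4.50/1.50 = 3.000 half-value layers → attenuation 2^(−3.000) = 0.1250.
Combined: 111.4 × 0.1250 = 13.93 μGy/h.

13.9 μGy/h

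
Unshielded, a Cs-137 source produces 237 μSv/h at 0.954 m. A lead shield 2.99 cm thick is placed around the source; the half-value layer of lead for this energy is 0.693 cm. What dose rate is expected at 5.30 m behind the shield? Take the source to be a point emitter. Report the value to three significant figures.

Distance alone: 237 × (0.954/5.30)² = 237 × 0.03240 = 7.679 μSv/h.
Shield: 2.99/0.693 = 4.315 half-value layers → attenuation 2^(−4.315) = 0.05024.
Combined: 7.679 × 0.05024 = 0.3858 μSv/h.

0.386 μSv/h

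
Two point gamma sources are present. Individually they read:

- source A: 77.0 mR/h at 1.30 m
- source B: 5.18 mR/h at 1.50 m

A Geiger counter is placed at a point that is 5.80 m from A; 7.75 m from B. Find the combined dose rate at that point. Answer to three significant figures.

By superposition, sum each source's inverse-square contribution:
A: 77.0 × (1.30/5.80)² = 3.868 mR/h
B: 5.18 × (1.50/7.75)² = 0.1940 mR/h
Total = 3.868 + 0.1940 = 4.062 mR/h.

4.06 mR/h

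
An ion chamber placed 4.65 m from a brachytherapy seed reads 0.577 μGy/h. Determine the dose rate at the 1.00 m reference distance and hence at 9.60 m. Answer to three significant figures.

Intensity scales as (d₁/d₂)², so
At 1.00 m: (4.65/1.00)² = 21.62, so 0.577 × 21.62 = 12.47 μGy/h
At 9.60 m: (1.00/9.60)² = 0.01085, so 12.47 × 0.01085 = 0.1353 μGy/h.

12.5 μGy/h; 0.135 μGy/h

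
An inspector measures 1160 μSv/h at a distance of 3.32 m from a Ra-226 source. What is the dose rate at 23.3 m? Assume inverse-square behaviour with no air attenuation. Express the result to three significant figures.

Since intensity falls as 1/r², the rate at 23.3 m is
(3.32/23.3)² = 0.02030, so 1160 × 0.02030 = 23.55 μSv/h.

23.6 μSv/h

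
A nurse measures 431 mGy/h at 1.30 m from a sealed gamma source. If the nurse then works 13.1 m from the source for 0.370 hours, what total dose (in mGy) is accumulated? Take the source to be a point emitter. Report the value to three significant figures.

1.57 mGy

Using I₁d₁² = I₂d₂², rate at 13.1 m:
431 × (1.30/13.1)² = 431 × 0.009848 = 4.244 mGy/h.
Dose = rate × time = 4.244 mGy/h × 0.3700 h = 1.570 mGy.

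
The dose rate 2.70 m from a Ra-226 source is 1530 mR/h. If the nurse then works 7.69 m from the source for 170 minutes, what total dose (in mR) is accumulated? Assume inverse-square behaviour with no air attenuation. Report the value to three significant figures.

Applying the 1/r² law, rate at 7.69 m:
1530 × (2.70/7.69)² = 1530 × 0.1233 = 188.6 mR/h.
Dose = rate × time = 188.6 mR/h × 2.833 h = 534.3 mR.

534 mR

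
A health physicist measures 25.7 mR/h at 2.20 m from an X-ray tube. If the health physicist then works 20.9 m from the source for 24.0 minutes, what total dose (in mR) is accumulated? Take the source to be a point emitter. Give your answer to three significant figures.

By the inverse-square law, rate at 20.9 m:
(2.20/20.9)² = 0.01108, so 25.7 × 0.01108 = 0.2848 mR/h.
Dose = rate × time = 0.2848 mR/h × 0.4000 h = 0.1139 mR.

0.114 mR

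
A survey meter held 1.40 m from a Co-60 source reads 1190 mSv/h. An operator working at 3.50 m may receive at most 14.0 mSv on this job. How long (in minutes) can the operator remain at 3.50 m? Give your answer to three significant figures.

4.41 min

By the inverse-square law, rate at 3.50 m:
1190 × (1.40/3.50)² = 1190 × 0.1600 = 190.4 mSv/h.
Stay time = 14.0 mSv ÷ 190.4 mSv/h = 0.07353 h = 4.412 min.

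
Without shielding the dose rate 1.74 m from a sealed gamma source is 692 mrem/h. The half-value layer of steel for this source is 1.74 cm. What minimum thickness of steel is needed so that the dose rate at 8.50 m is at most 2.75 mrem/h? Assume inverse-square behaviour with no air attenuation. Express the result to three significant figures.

At 8.50 m, distance alone gives 692 × (1.74/8.50)² = 692 × 0.04190 = 28.99 mrem/h.
Further attenuation needed: 28.99/2.75 = 10.54.
n = log₂(10.54) = 3.398 half-value layers.
Thickness = 3.398 × 1.74 cm = 5.913 cm.

5.91 cm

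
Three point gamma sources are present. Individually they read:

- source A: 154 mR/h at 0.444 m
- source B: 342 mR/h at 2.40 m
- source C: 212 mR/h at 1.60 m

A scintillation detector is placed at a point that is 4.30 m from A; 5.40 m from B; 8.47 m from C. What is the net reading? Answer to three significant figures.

Each source contributes Iᵢ·(dᵢ/rᵢ)²; contributions add.
A: 154 × (0.444/4.30)² = 1.642 mR/h
B: 342 × (2.40/5.40)² = 67.56 mR/h
C: 212 × (1.60/8.47)² = 7.565 mR/h
Total = 1.642 + 67.56 + 7.565 = 76.77 mR/h.

76.8 mR/h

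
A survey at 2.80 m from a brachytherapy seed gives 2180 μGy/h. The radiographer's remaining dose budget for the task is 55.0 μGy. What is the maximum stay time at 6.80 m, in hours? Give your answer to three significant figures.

Using I₁d₁² = I₂d₂², rate at 6.80 m:
(2.80/6.80)² = 0.1696, so 2180 × 0.1696 = 369.7 μGy/h.
Stay time = 55.0 μGy ÷ 369.7 μGy/h = 0.1488 h.

0.149 h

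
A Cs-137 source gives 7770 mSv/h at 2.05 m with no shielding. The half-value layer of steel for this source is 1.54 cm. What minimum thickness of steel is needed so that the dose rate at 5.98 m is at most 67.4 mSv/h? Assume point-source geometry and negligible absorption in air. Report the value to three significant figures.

5.79 cm

At 5.98 m, distance alone gives (2.05/5.98)² = 0.1175, so 7770 × 0.1175 = 913.0 mSv/h.
Further attenuation needed: 913.0/67.4 = 13.55.
n = log₂(13.55) = 3.760 half-value layers.
Thickness = 3.760 × 1.54 cm = 5.790 cm.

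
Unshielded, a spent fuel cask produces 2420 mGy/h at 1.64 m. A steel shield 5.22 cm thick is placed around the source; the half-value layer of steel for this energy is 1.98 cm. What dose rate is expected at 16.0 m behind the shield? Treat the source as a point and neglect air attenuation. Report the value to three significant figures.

4.09 mGy/h

Distance alone: (1.64/16.0)² = 0.01051, so 2420 × 0.01051 = 25.43 mGy/h.
Shield: 5.22/1.98 = 2.636 half-value layers → attenuation 2^(−2.636) = 0.1609.
Combined: 25.43 × 0.1609 = 4.092 mGy/h.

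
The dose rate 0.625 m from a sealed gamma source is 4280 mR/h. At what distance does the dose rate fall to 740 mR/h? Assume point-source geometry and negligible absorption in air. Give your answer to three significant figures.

1.50 m

Since intensity falls as 1/r², d₂ = d₁·√(I₁/I₂).
I₁/I₂ = 4280/740 = 5.784, so d₂ = 0.625 × √5.784 = 1.503 m.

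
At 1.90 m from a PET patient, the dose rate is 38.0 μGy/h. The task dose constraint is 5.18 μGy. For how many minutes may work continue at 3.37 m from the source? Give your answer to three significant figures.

Using I₁d₁² = I₂d₂², rate at 3.37 m:
38.0 × (1.90/3.37)² = 38.0 × 0.3179 = 12.08 μGy/h.
Stay time = 5.18 μGy ÷ 12.08 μGy/h = 0.4288 h = 25.73 min.

25.7 min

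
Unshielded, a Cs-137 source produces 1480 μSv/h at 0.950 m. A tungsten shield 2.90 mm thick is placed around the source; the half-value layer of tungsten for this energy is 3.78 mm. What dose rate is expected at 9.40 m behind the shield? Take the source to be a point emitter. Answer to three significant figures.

Distance alone: (0.950/9.40)² = 0.01021, so 1480 × 0.01021 = 15.11 μSv/h.
Shield: 2.90/3.78 = 0.7672 half-value layers → attenuation 2^(−0.7672) = 0.5876.
Combined: 15.11 × 0.5876 = 8.879 μSv/h.

8.88 μSv/h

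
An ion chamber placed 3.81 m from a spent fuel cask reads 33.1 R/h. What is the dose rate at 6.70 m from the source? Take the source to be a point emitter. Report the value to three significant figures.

10.7 R/h

Since intensity falls as 1/r², scaling from 3.81 m to 6.70 m:
33.1 × (3.81/6.70)² = 33.1 × 0.3234 = 10.70 R/h.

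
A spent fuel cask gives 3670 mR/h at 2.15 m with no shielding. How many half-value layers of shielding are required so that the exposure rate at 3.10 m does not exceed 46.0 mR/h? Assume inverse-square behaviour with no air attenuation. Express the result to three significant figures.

5.26 half-value layers

At 3.10 m, distance alone gives 3670 × (2.15/3.10)² = 3670 × 0.4810 = 1765 mR/h.
Further attenuation needed: 1765/46.0 = 38.37.
n = log₂(38.37) = 5.262 half-value layers.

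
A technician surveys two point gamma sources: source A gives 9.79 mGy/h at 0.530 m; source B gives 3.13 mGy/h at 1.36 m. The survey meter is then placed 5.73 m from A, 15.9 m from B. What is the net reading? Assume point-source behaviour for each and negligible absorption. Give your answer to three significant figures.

0.107 mGy/h

Each source contributes Iᵢ·(dᵢ/rᵢ)²; contributions add.
A: 9.79 × (0.530/5.73)² = 0.08376 mGy/h
B: 3.13 × (1.36/15.9)² = 0.02290 mGy/h
Total = 0.08376 + 0.02290 = 0.1067 mGy/h.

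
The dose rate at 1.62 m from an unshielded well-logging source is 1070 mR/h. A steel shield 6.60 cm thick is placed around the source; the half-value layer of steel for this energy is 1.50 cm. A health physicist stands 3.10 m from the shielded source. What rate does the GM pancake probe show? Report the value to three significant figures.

Distance alone: 1070 × (1.62/3.10)² = 1070 × 0.2731 = 292.2 mR/h.
Shield: 6.60/1.50 = 4.400 half-value layers → attenuation 2^(−4.400) = 0.04737.
Combined: 292.2 × 0.04737 = 13.84 mR/h.

13.8 mR/h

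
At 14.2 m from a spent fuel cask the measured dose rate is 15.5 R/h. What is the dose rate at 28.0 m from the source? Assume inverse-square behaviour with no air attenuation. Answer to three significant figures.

By the inverse-square law, scaling from 14.2 m to 28.0 m:
(14.2/28.0)² = 0.2572, so 15.5 × 0.2572 = 3.987 R/h.

3.99 R/h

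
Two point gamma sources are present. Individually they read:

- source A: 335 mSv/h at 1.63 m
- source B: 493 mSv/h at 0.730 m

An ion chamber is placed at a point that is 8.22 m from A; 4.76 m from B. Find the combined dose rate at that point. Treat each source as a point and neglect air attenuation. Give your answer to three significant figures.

By superposition, sum each source's inverse-square contribution:
A: 335 × (1.63/8.22)² = 13.17 mSv/h
B: 493 × (0.730/4.76)² = 11.60 mSv/h
Total = 13.17 + 11.60 = 24.77 mSv/h.

24.8 mSv/h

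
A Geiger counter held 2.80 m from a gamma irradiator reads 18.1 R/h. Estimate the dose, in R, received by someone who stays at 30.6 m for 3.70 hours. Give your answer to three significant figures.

Using I₁d₁² = I₂d₂², rate at 30.6 m:
18.1 × (2.80/30.6)² = 18.1 × 0.008373 = 0.1516 R/h.
Dose = rate × time = 0.1516 R/h × 3.700 h = 0.5609 R.

0.561 R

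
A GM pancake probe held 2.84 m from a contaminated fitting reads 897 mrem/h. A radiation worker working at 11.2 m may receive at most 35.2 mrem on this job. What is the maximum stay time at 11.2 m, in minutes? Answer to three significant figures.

Intensity scales as (d₁/d₂)², so rate at 11.2 m:
(2.84/11.2)² = 0.06430, so 897 × 0.06430 = 57.68 mrem/h.
Stay time = 35.2 mrem ÷ 57.68 mrem/h = 0.6103 h = 36.62 min.

36.6 min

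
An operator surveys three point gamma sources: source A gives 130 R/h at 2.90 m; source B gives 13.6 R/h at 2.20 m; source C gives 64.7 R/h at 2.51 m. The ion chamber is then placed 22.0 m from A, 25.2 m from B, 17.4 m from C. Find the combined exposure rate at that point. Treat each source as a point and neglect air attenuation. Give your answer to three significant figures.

By superposition, sum each source's inverse-square contribution:
A: 130 × (2.90/22.0)² = 2.259 R/h
B: 13.6 × (2.20/25.2)² = 0.1037 R/h
C: 64.7 × (2.51/17.4)² = 1.346 R/h
Total = 2.259 + 0.1037 + 1.346 = 3.709 R/h.

3.71 R/h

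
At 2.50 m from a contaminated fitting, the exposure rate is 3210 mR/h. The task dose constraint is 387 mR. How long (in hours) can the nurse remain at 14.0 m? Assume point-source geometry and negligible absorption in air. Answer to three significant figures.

Applying the 1/r² law, rate at 14.0 m:
3210 × (2.50/14.0)² = 3210 × 0.03189 = 102.4 mR/h.
Stay time = 387 mR ÷ 102.4 mR/h = 3.779 h.

3.78 h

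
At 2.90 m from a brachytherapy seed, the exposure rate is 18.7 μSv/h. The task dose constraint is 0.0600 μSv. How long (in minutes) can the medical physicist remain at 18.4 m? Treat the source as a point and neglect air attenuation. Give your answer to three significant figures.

7.75 min

Applying the 1/r² law, rate at 18.4 m:
18.7 × (2.90/18.4)² = 18.7 × 0.02484 = 0.4645 μSv/h.
Stay time = 0.0600 μSv ÷ 0.4645 μSv/h = 0.1292 h = 7.752 min.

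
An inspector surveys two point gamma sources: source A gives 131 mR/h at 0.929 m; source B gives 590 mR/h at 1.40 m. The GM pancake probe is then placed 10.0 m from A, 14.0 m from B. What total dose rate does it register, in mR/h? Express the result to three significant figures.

7.03 mR/h

By superposition, sum each source's inverse-square contribution:
A: 131 × (0.929/10.0)² = 1.131 mR/h
B: 590 × (1.40/14.0)² = 5.900 mR/h
Total = 1.131 + 5.900 = 7.031 mR/h.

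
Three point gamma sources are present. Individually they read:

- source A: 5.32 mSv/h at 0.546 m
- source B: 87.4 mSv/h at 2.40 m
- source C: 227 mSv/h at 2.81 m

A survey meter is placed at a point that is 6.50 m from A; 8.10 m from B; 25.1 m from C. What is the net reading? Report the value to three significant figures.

10.6 mSv/h

Each source contributes Iᵢ·(dᵢ/rᵢ)²; contributions add.
A: 5.32 × (0.546/6.50)² = 0.03754 mSv/h
B: 87.4 × (2.40/8.10)² = 7.673 mSv/h
C: 227 × (2.81/25.1)² = 2.845 mSv/h
Total = 0.03754 + 7.673 + 2.845 = 10.56 mSv/h.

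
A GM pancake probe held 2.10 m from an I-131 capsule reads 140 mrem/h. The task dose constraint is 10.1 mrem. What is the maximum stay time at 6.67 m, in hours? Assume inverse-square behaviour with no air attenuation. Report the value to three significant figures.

0.728 h

By the inverse-square law, rate at 6.67 m:
140 × (2.10/6.67)² = 140 × 0.09913 = 13.88 mrem/h.
Stay time = 10.1 mrem ÷ 13.88 mrem/h = 0.7277 h.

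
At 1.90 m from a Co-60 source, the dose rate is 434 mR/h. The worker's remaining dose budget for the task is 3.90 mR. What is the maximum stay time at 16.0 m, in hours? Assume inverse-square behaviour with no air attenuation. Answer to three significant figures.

0.637 h

Using I₁d₁² = I₂d₂², rate at 16.0 m:
(1.90/16.0)² = 0.01410, so 434 × 0.01410 = 6.119 mR/h.
Stay time = 3.90 mR ÷ 6.119 mR/h = 0.6374 h.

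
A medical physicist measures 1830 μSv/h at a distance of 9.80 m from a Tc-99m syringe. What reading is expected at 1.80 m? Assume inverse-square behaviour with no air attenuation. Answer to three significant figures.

Since intensity falls as 1/r², the rate at 1.80 m is
(9.80/1.80)² = 29.64, so 1830 × 29.64 = 54240 μSv/h.

54200 μSv/h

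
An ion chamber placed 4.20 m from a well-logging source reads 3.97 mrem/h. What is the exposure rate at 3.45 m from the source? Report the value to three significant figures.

5.88 mrem/h

Since intensity falls as 1/r², scaling from 4.20 m to 3.45 m:
3.97 × (4.20/3.45)² = 3.97 × 1.482 = 5.884 mrem/h.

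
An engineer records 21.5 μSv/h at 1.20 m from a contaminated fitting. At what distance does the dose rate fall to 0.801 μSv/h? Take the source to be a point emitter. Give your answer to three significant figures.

Since intensity falls as 1/r², d₂ = d₁·√(I₁/I₂).
I₁/I₂ = 21.5/0.801 = 26.84, so d₂ = 1.20 × √26.84 = 6.217 m.

6.22 m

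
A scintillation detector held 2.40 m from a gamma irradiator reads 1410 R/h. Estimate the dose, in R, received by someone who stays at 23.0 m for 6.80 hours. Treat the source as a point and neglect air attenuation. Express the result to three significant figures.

104 R

By the inverse-square law, rate at 23.0 m:
(2.40/23.0)² = 0.01089, so 1410 × 0.01089 = 15.35 R/h.
Dose = rate × time = 15.35 R/h × 6.800 h = 104.4 R.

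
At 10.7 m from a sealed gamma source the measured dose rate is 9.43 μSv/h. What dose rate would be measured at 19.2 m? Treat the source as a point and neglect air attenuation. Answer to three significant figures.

2.93 μSv/h

Using I₁d₁² = I₂d₂², scaling from 10.7 m to 19.2 m:
(10.7/19.2)² = 0.3106, so 9.43 × 0.3106 = 2.929 μSv/h.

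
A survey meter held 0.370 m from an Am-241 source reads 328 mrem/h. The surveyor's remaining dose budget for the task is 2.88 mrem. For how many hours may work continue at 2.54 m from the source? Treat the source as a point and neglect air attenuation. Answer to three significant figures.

0.414 h

Since intensity falls as 1/r², rate at 2.54 m:
(0.370/2.54)² = 0.02122, so 328 × 0.02122 = 6.960 mrem/h.
Stay time = 2.88 mrem ÷ 6.960 mrem/h = 0.4138 h.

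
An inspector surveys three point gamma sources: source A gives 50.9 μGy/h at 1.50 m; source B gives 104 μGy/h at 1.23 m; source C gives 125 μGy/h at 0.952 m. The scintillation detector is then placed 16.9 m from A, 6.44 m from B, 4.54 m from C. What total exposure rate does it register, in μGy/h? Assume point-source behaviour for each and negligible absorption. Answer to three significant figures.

9.69 μGy/h

Each source contributes Iᵢ·(dᵢ/rᵢ)²; contributions add.
A: 50.9 × (1.50/16.9)² = 0.4010 μGy/h
B: 104 × (1.23/6.44)² = 3.794 μGy/h
C: 125 × (0.952/4.54)² = 5.496 μGy/h
Total = 0.4010 + 3.794 + 5.496 = 9.691 μGy/h.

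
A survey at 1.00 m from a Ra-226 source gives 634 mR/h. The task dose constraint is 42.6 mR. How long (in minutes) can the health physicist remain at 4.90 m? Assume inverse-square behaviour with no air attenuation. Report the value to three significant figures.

96.8 min

Intensity scales as (d₁/d₂)², so rate at 4.90 m:
(1.00/4.90)² = 0.04165, so 634 × 0.04165 = 26.41 mR/h.
Stay time = 42.6 mR ÷ 26.41 mR/h = 1.613 h = 96.78 min.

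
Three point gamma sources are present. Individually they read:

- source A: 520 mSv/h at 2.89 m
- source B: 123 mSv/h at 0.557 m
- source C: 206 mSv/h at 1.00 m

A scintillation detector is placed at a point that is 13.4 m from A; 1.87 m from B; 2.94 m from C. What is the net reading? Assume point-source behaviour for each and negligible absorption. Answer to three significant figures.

58.9 mSv/h

Each source contributes Iᵢ·(dᵢ/rᵢ)²; contributions add.
A: 520 × (2.89/13.4)² = 24.19 mSv/h
B: 123 × (0.557/1.87)² = 10.91 mSv/h
C: 206 × (1.00/2.94)² = 23.83 mSv/h
Total = 24.19 + 10.91 + 23.83 = 58.93 mSv/h.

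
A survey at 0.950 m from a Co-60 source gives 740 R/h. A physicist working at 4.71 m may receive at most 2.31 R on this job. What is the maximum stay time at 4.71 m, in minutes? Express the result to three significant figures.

4.60 min

Applying the 1/r² law, rate at 4.71 m:
740 × (0.950/4.71)² = 740 × 0.04068 = 30.10 R/h.
Stay time = 2.31 R ÷ 30.10 R/h = 0.07674 h = 4.604 min.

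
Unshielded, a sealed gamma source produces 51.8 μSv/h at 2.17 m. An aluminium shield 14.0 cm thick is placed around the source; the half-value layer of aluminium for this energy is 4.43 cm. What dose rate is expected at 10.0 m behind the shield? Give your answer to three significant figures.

0.273 μSv/h

Distance alone: 51.8 × (2.17/10.0)² = 51.8 × 0.04709 = 2.439 μSv/h.
Shield: 14.0/4.43 = 3.160 half-value layers → attenuation 2^(−3.160) = 0.1119.
Combined: 2.439 × 0.1119 = 0.2729 μSv/h.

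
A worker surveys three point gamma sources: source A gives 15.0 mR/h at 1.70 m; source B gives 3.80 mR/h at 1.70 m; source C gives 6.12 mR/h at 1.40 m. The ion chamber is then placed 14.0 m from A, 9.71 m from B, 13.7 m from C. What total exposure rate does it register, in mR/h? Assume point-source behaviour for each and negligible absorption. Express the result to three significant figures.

0.402 mR/h

Each source contributes Iᵢ·(dᵢ/rᵢ)²; contributions add.
A: 15.0 × (1.70/14.0)² = 0.2212 mR/h
B: 3.80 × (1.70/9.71)² = 0.1165 mR/h
C: 6.12 × (1.40/13.7)² = 0.06391 mR/h
Total = 0.2212 + 0.1165 + 0.06391 = 0.4016 mR/h.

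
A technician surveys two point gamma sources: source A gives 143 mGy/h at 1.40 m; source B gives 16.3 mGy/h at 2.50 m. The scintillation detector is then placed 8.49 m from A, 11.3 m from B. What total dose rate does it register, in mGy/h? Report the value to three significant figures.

4.69 mGy/h

By superposition, sum each source's inverse-square contribution:
A: 143 × (1.40/8.49)² = 3.888 mGy/h
B: 16.3 × (2.50/11.3)² = 0.7978 mGy/h
Total = 3.888 + 0.7978 = 4.686 mGy/h.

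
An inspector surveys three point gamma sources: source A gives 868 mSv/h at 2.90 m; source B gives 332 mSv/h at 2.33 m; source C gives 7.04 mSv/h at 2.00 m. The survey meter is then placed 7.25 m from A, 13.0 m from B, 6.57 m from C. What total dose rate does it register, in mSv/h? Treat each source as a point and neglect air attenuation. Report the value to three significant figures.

150 mSv/h

By superposition, sum each source's inverse-square contribution:
A: 868 × (2.90/7.25)² = 138.9 mSv/h
B: 332 × (2.33/13.0)² = 10.67 mSv/h
C: 7.04 × (2.00/6.57)² = 0.6524 mSv/h
Total = 138.9 + 10.67 + 0.6524 = 150.2 mSv/h.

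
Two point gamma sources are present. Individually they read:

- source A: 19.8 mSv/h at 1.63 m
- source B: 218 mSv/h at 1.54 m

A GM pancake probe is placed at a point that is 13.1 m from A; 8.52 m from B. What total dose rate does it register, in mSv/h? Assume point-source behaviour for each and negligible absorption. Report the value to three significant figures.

By superposition, sum each source's inverse-square contribution:
A: 19.8 × (1.63/13.1)² = 0.3065 mSv/h
B: 218 × (1.54/8.52)² = 7.122 mSv/h
Total = 0.3065 + 7.122 = 7.428 mSv/h.

7.43 mSv/h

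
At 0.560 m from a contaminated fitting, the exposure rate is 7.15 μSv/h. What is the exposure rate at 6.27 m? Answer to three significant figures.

Intensity scales as (d₁/d₂)², so the rate at 6.27 m is
(0.560/6.27)² = 0.007977, so 7.15 × 0.007977 = 0.05704 μSv/h.

0.0570 μSv/h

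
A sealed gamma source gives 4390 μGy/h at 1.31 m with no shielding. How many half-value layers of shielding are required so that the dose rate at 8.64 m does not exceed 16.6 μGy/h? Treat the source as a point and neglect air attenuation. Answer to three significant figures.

2.60 half-value layers

At 8.64 m, distance alone gives (1.31/8.64)² = 0.02299, so 4390 × 0.02299 = 100.9 μGy/h.
Further attenuation needed: 100.9/16.6 = 6.078.
n = log₂(6.078) = 2.604 half-value layers.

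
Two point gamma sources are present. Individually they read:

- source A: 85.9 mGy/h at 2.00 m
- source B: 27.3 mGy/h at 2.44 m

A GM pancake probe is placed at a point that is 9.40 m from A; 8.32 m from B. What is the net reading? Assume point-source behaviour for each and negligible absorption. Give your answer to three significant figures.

By superposition, sum each source's inverse-square contribution:
A: 85.9 × (2.00/9.40)² = 3.889 mGy/h
B: 27.3 × (2.44/8.32)² = 2.348 mGy/h
Total = 3.889 + 2.348 = 6.237 mGy/h.

6.24 mGy/h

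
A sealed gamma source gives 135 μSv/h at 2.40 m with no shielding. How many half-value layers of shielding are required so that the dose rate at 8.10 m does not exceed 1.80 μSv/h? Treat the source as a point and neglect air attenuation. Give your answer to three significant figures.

At 8.10 m, distance alone gives 135 × (2.40/8.10)² = 135 × 0.08779 = 11.85 μSv/h.
Further attenuation needed: 11.85/1.80 = 6.583.
n = log₂(6.583) = 2.719 half-value layers.

2.72 half-value layers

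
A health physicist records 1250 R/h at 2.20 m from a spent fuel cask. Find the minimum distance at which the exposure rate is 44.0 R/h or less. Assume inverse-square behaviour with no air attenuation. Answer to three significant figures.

Applying the 1/r² law, d₂ = d₁·√(I₁/I₂).
I₁/I₂ = 1250/44.0 = 28.41, so d₂ = 2.20 × √28.41 = 11.73 m.

11.7 m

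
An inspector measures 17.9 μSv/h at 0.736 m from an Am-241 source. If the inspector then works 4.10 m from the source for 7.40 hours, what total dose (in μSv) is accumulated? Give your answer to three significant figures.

Intensity scales as (d₁/d₂)², so rate at 4.10 m:
(0.736/4.10)² = 0.03222, so 17.9 × 0.03222 = 0.5767 μSv/h.
Dose = rate × time = 0.5767 μSv/h × 7.400 h = 4.268 μSv.

4.27 μSv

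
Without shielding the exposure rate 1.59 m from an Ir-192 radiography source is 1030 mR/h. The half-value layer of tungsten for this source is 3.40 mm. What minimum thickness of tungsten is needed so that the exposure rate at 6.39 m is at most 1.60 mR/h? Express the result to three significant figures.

18.1 mm

At 6.39 m, distance alone gives 1030 × (1.59/6.39)² = 1030 × 0.06191 = 63.77 mR/h.
Further attenuation needed: 63.77/1.60 = 39.86.
n = log₂(39.86) = 5.317 half-value layers.
Thickness = 5.317 × 3.40 mm = 18.08 mm.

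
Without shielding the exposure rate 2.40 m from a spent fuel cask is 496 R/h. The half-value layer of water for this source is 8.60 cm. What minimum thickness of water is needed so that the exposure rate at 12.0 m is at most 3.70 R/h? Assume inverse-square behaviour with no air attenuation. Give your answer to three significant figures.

At 12.0 m, distance alone gives 496 × (2.40/12.0)² = 496 × 0.04000 = 19.84 R/h.
Further attenuation needed: 19.84/3.70 = 5.362.
n = log₂(5.362) = 2.423 half-value layers.
Thickness = 2.423 × 8.60 cm = 20.84 cm.

20.8 cm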